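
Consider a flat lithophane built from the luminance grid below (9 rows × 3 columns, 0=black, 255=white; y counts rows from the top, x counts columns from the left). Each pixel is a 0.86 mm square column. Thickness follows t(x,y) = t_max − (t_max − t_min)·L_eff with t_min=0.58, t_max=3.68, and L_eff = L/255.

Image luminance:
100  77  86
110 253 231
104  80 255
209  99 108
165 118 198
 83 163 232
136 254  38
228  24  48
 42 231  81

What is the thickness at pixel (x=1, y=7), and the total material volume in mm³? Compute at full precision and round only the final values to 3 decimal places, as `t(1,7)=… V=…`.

span = t_max - t_min = 3.68 - 0.58 = 3.100
L(1,7) = 24, L_eff = 24/255 = 0.094118
t(1,7) = 3.68 - 3.100·0.094118 = 3.388
Σt over all 9·3 pixels = 1827/34 ≈ 53.7352941
V = pitch²·Σt = 0.86²·1827/34 = 39.743

t(1,7)=3.388 V=39.743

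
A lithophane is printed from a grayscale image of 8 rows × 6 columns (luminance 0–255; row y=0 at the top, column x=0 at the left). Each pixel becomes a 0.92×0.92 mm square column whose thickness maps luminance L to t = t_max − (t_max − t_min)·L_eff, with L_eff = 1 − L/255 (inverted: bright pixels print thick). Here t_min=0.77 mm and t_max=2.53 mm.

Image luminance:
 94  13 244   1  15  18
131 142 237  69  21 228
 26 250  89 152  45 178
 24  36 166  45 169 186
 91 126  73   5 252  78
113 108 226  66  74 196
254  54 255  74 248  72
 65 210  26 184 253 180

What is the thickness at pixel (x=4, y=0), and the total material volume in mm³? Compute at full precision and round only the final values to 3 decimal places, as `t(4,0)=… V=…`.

t(4,0)=0.874 V=65.528

span = t_max - t_min = 2.53 - 0.77 = 1.760
L(4,0) = 15, L_eff = 1 - 15/255 = 0.941176 (inverted)
t(4,0) = 2.53 - 1.760·0.941176 = 0.874
Σt over all 8·6 pixels = 164516/2125 ≈ 77.4192941
V = pitch²·Σt = 0.92²·164516/2125 = 65.528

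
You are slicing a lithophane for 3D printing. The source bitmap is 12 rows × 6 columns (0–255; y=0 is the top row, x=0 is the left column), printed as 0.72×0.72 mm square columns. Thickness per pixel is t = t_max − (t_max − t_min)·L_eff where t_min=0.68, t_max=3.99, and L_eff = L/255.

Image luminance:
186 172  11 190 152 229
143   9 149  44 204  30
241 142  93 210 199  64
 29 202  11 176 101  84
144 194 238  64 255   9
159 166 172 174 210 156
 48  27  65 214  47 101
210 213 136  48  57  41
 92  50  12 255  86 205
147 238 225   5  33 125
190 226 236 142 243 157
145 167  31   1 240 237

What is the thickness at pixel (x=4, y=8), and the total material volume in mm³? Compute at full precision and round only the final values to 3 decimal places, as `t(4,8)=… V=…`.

t(4,8)=2.874 V=83.607

span = t_max - t_min = 3.99 - 0.68 = 3.310
L(4,8) = 86, L_eff = 86/255 = 0.337255
t(4,8) = 3.99 - 3.310·0.337255 = 2.874
Σt over all 12·6 pixels = 241919/1500 ≈ 161.2793333
V = pitch²·Σt = 0.72²·241919/1500 = 83.607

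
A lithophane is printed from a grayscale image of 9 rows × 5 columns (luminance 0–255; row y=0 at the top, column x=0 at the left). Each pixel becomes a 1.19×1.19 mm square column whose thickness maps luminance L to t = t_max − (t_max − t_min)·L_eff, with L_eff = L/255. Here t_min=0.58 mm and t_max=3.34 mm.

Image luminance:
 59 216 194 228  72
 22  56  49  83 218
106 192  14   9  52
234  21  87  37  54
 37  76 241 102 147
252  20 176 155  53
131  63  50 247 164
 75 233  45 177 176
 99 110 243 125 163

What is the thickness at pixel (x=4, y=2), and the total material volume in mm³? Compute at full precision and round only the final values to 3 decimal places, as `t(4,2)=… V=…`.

span = t_max - t_min = 3.34 - 0.58 = 2.760
L(4,2) = 52, L_eff = 52/255 = 0.203922
t(4,2) = 3.34 - 2.760·0.203922 = 2.777
Σt over all 9·5 pixels = 392077/4250 ≈ 92.2534118
V = pitch²·Σt = 1.19²·392077/4250 = 130.640

t(4,2)=2.777 V=130.640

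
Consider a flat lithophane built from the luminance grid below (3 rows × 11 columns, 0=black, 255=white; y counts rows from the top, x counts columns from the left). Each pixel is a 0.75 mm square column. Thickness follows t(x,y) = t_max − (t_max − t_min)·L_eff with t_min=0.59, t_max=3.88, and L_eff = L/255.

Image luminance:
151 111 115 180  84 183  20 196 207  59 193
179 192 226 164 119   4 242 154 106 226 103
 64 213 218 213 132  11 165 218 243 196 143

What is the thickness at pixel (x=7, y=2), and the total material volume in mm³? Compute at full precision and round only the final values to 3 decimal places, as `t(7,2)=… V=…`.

span = t_max - t_min = 3.88 - 0.59 = 3.290
L(7,2) = 218, L_eff = 218/255 = 0.854902
t(7,2) = 3.88 - 3.290·0.854902 = 1.067
Σt over all 3·11 pixels = 32203/510 ≈ 63.1431373
V = pitch²·Σt = 0.75²·32203/510 = 35.518

t(7,2)=1.067 V=35.518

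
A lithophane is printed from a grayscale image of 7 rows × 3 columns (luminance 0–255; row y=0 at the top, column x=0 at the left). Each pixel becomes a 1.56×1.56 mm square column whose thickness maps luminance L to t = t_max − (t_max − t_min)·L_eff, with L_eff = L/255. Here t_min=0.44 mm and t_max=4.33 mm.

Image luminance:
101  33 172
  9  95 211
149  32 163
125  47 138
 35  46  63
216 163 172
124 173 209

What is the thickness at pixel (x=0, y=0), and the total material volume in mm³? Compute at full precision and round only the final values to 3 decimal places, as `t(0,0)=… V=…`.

span = t_max - t_min = 4.33 - 0.44 = 3.890
L(0,0) = 101, L_eff = 101/255 = 0.396078
t(0,0) = 4.33 - 3.890·0.396078 = 2.789
Σt over all 7·3 pixels = 1355551/25500 ≈ 53.1588627
V = pitch²·Σt = 1.56²·1355551/25500 = 129.367

t(0,0)=2.789 V=129.367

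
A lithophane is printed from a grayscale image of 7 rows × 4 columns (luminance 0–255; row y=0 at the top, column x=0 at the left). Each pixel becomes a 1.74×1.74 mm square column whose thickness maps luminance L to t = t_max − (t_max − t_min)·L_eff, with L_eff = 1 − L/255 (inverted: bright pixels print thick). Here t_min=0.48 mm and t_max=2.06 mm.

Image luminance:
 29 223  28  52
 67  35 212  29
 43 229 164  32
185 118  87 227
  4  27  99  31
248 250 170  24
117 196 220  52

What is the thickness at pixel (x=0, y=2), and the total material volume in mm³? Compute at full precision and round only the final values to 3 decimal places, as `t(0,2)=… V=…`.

t(0,2)=0.746 V=100.683

span = t_max - t_min = 2.06 - 0.48 = 1.580
L(0,2) = 43, L_eff = 1 - 43/255 = 0.831373 (inverted)
t(0,2) = 2.06 - 1.580·0.831373 = 0.746
Σt over all 7·4 pixels = 70667/2125 ≈ 33.2550588
V = pitch²·Σt = 1.74²·70667/2125 = 100.683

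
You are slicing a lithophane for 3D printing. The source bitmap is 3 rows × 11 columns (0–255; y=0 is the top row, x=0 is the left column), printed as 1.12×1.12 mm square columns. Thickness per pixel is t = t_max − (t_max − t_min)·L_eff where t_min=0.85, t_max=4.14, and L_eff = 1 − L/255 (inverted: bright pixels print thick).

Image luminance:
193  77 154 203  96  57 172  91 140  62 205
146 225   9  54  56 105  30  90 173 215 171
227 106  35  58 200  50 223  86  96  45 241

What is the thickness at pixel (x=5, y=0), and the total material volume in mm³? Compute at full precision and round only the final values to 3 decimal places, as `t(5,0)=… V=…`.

t(5,0)=1.585 V=101.396

span = t_max - t_min = 4.14 - 0.85 = 3.290
L(5,0) = 57, L_eff = 1 - 57/255 = 0.776471 (inverted)
t(5,0) = 4.14 - 3.290·0.776471 = 1.585
Σt over all 3·11 pixels = 1030607/12750 ≈ 80.8319216
V = pitch²·Σt = 1.12²·1030607/12750 = 101.396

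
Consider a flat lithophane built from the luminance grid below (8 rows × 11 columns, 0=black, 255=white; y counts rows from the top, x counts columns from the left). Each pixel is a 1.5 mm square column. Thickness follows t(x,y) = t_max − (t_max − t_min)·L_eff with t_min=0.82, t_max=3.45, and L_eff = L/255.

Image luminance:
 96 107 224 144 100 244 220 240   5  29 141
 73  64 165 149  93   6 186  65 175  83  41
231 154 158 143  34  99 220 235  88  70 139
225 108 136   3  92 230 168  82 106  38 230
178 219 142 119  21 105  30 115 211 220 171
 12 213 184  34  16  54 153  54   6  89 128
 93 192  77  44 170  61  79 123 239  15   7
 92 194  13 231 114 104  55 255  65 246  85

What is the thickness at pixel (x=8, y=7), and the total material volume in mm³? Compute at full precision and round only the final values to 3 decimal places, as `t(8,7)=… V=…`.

t(8,7)=2.780 V=435.563

span = t_max - t_min = 3.45 - 0.82 = 2.630
L(8,7) = 65, L_eff = 65/255 = 0.254902
t(8,7) = 3.45 - 2.630·0.254902 = 2.780
Σt over all 8·11 pixels = 4936379/25500 ≈ 193.5834902
V = pitch²·Σt = 1.5²·4936379/25500 = 435.563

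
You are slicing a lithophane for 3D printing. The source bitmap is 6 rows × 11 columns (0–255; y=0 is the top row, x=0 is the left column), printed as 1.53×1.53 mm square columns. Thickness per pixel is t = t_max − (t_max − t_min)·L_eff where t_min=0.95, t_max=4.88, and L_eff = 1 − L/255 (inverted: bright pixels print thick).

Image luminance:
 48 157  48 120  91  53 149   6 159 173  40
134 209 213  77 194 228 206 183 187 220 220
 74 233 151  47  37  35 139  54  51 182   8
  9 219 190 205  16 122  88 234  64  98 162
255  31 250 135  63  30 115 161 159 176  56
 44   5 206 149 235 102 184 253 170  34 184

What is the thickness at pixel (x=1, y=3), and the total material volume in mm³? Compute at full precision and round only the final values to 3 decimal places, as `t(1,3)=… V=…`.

span = t_max - t_min = 4.88 - 0.95 = 3.930
L(1,3) = 219, L_eff = 1 - 219/255 = 0.141176 (inverted)
t(1,3) = 4.88 - 3.930·0.141176 = 4.325
Σt over all 6·11 pixels = 82519/425 ≈ 194.1623529
V = pitch²·Σt = 1.53²·82519/425 = 454.515

t(1,3)=4.325 V=454.515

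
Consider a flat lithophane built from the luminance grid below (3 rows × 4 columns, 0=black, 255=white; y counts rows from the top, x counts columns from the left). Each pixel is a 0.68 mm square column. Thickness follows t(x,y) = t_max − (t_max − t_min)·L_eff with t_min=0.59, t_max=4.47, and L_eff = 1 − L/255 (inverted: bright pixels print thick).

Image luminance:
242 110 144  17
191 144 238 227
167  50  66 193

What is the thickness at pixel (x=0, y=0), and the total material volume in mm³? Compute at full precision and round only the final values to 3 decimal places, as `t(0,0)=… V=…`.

t(0,0)=4.272 V=15.861

span = t_max - t_min = 4.47 - 0.59 = 3.880
L(0,0) = 242, L_eff = 1 - 242/255 = 0.050980 (inverted)
t(0,0) = 4.47 - 3.880·0.050980 = 4.272
Σt over all 3·4 pixels = 218668/6375 ≈ 34.3008627
V = pitch²·Σt = 0.68²·218668/6375 = 15.861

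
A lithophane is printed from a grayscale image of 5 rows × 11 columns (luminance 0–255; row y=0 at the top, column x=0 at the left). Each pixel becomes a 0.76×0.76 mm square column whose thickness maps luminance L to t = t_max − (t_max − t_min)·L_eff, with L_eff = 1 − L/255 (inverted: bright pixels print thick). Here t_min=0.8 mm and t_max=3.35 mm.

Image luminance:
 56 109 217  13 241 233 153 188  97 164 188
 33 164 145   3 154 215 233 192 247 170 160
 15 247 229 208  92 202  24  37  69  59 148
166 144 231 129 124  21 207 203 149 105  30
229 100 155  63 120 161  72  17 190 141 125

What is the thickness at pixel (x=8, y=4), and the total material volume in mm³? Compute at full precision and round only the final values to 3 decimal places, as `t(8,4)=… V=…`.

span = t_max - t_min = 3.35 - 0.8 = 2.550
L(8,4) = 190, L_eff = 1 - 190/255 = 0.254902 (inverted)
t(8,4) = 3.35 - 2.550·0.254902 = 2.700
Σt over all 5·11 pixels = 119.87
V = pitch²·Σt = 0.76²·119.87 = 69.237

t(8,4)=2.700 V=69.237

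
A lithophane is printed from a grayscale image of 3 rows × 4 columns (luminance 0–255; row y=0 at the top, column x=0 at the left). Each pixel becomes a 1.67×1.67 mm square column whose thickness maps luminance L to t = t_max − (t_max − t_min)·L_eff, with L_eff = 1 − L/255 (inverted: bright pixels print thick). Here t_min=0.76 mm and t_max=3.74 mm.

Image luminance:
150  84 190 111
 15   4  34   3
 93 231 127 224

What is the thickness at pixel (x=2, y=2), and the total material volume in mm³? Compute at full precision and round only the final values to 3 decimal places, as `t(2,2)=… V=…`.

t(2,2)=2.244 V=66.696

span = t_max - t_min = 3.74 - 0.76 = 2.980
L(2,2) = 127, L_eff = 1 - 127/255 = 0.501961 (inverted)
t(2,2) = 3.74 - 2.980·0.501961 = 2.244
Σt over all 3·4 pixels = 50819/2125 ≈ 23.9148235
V = pitch²·Σt = 1.67²·50819/2125 = 66.696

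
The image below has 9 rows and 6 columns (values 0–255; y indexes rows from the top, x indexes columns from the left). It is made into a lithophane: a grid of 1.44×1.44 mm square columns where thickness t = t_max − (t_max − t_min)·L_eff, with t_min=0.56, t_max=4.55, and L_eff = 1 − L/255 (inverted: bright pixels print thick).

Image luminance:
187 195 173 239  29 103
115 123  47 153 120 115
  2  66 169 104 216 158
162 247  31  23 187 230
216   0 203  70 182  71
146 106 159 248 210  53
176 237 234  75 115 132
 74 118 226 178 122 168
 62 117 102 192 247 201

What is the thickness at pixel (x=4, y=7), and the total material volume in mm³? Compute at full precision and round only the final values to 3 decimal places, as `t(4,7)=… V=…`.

span = t_max - t_min = 4.55 - 0.56 = 3.990
L(4,7) = 122, L_eff = 1 - 122/255 = 0.521569 (inverted)
t(4,7) = 4.55 - 3.990·0.521569 = 2.469
Σt over all 9·6 pixels = 636181/4250 ≈ 149.6896471
V = pitch²·Σt = 1.44²·636181/4250 = 310.396

t(4,7)=2.469 V=310.396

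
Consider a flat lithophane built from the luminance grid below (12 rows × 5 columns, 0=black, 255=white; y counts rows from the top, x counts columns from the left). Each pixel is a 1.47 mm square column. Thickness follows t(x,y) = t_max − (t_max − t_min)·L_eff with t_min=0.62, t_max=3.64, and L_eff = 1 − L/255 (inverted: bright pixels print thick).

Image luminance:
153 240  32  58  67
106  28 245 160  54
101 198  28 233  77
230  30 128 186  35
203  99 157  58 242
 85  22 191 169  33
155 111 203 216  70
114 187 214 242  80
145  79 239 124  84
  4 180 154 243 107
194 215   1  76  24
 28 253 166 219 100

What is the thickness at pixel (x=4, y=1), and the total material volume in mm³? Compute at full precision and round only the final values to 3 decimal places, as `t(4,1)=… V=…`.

t(4,1)=1.260 V=281.921

span = t_max - t_min = 3.64 - 0.62 = 3.020
L(4,1) = 54, L_eff = 1 - 54/255 = 0.788235 (inverted)
t(4,1) = 3.64 - 3.020·0.788235 = 1.260
Σt over all 12·5 pixels = 22179/170 ≈ 130.4647059
V = pitch²·Σt = 1.47²·22179/170 = 281.921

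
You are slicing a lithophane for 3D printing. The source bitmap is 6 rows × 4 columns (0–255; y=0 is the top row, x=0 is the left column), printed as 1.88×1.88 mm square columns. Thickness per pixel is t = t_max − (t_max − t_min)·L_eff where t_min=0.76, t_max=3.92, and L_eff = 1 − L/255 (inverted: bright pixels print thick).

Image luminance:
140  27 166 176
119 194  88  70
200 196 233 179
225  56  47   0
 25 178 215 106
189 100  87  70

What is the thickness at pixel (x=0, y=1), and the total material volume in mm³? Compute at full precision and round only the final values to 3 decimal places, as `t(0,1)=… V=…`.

t(0,1)=2.235 V=199.631

span = t_max - t_min = 3.92 - 0.76 = 3.160
L(0,1) = 119, L_eff = 1 - 119/255 = 0.533333 (inverted)
t(0,1) = 3.92 - 3.160·0.533333 = 2.235
Σt over all 6·4 pixels = 360074/6375 ≈ 56.4821961
V = pitch²·Σt = 1.88²·360074/6375 = 199.631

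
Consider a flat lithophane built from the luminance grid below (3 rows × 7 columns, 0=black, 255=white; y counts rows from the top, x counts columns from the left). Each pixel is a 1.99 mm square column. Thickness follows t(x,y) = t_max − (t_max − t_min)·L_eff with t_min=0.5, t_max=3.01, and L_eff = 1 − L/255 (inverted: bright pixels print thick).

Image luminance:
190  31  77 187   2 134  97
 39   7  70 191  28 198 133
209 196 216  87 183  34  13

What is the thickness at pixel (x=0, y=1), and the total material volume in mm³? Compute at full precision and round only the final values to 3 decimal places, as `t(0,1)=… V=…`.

span = t_max - t_min = 3.01 - 0.5 = 2.510
L(0,1) = 39, L_eff = 1 - 39/255 = 0.847059 (inverted)
t(0,1) = 3.01 - 2.510·0.847059 = 0.884
Σt over all 3·7 pixels = 70881/2125 ≈ 33.3557647
V = pitch²·Σt = 1.99²·70881/2125 = 132.092

t(0,1)=0.884 V=132.092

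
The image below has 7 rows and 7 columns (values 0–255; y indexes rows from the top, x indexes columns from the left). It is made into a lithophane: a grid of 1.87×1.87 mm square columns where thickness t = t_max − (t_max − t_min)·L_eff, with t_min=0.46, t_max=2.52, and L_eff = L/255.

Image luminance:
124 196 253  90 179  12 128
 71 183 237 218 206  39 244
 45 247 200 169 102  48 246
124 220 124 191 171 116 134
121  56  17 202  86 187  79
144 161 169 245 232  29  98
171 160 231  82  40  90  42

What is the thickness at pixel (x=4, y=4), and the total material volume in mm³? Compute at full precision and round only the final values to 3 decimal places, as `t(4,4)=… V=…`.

span = t_max - t_min = 2.52 - 0.46 = 2.060
L(4,4) = 86, L_eff = 86/255 = 0.337255
t(4,4) = 2.52 - 2.060·0.337255 = 1.825
Σt over all 7·7 pixels = 857593/12750 ≈ 67.2621961
V = pitch²·Σt = 1.87²·857593/12750 = 235.209

t(4,4)=1.825 V=235.209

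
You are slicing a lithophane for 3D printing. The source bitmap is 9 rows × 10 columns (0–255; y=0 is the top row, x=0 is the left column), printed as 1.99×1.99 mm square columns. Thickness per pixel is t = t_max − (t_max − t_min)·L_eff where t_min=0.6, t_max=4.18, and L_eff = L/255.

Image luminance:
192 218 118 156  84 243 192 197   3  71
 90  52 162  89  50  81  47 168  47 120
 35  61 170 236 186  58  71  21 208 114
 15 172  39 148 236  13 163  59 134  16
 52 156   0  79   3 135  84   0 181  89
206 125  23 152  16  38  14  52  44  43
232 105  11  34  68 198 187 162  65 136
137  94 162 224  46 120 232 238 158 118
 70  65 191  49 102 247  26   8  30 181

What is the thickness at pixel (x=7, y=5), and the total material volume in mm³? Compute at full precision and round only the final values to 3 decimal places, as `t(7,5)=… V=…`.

span = t_max - t_min = 4.18 - 0.6 = 3.580
L(7,5) = 52, L_eff = 52/255 = 0.203922
t(7,5) = 4.18 - 3.580·0.203922 = 3.450
Σt over all 9·10 pixels = 1018711/4250 ≈ 239.6967059
V = pitch²·Σt = 1.99²·1018711/4250 = 949.223

t(7,5)=3.450 V=949.223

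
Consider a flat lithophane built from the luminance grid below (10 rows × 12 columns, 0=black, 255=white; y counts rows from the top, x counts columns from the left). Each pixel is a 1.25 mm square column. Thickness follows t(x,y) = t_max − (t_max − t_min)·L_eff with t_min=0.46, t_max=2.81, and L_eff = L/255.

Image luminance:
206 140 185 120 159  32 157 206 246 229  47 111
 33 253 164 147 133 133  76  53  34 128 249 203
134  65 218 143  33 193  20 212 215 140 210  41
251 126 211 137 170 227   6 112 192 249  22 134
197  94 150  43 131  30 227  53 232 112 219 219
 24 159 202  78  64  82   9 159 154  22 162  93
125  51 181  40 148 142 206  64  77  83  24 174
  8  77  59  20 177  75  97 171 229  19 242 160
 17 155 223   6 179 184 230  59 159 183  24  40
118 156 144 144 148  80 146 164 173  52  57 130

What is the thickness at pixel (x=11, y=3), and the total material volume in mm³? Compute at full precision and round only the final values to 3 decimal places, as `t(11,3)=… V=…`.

t(11,3)=1.575 V=304.547

span = t_max - t_min = 2.81 - 0.46 = 2.350
L(11,3) = 134, L_eff = 134/255 = 0.525490
t(11,3) = 2.81 - 2.350·0.525490 = 1.575
Σt over all 10·12 pixels = 49702/255 ≈ 194.9098039
V = pitch²·Σt = 1.25²·49702/255 = 304.547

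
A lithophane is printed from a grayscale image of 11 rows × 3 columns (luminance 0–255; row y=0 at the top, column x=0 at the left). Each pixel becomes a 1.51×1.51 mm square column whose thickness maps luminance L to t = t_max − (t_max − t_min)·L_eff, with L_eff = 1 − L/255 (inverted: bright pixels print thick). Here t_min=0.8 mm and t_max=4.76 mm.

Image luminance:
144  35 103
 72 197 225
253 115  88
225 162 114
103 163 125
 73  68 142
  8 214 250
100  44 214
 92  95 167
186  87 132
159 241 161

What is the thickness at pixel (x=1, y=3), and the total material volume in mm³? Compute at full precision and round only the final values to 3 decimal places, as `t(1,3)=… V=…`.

t(1,3)=3.316 V=221.552

span = t_max - t_min = 4.76 - 0.8 = 3.960
L(1,3) = 162, L_eff = 1 - 162/255 = 0.364706 (inverted)
t(1,3) = 4.76 - 3.960·0.364706 = 3.316
Σt over all 11·3 pixels = 206481/2125 ≈ 97.1675294
V = pitch²·Σt = 1.51²·206481/2125 = 221.552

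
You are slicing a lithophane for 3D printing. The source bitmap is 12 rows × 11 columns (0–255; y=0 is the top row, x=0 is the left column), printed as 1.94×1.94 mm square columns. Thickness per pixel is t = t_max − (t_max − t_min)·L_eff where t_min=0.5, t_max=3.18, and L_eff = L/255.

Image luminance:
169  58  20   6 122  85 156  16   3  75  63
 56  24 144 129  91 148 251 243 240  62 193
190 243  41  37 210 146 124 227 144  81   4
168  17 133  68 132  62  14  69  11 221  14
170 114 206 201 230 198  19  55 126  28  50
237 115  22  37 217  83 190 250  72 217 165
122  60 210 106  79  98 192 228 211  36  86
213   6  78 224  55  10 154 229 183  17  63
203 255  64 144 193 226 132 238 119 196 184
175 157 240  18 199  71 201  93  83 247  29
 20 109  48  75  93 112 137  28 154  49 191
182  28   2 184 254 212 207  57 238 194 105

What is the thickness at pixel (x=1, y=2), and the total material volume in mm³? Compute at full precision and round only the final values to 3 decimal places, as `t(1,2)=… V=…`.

t(1,2)=0.626 V=926.444

span = t_max - t_min = 3.18 - 0.5 = 2.680
L(1,2) = 243, L_eff = 243/255 = 0.952941
t(1,2) = 3.18 - 2.680·0.952941 = 0.626
Σt over all 12·11 pixels = 523088/2125 ≈ 246.1590588
V = pitch²·Σt = 1.94²·523088/2125 = 926.444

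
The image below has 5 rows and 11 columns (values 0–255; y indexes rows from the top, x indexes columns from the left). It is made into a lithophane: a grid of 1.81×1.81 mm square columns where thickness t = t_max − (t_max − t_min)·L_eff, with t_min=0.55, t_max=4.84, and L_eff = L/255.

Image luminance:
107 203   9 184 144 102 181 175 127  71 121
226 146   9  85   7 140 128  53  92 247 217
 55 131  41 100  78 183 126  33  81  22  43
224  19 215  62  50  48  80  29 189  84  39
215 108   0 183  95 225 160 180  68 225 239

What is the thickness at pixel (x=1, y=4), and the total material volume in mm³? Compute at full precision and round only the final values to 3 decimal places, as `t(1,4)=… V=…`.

t(1,4)=3.023 V=519.138

span = t_max - t_min = 4.84 - 0.55 = 4.290
L(1,4) = 108, L_eff = 108/255 = 0.423529
t(1,4) = 4.84 - 4.290·0.423529 = 3.023
Σt over all 5·11 pixels = 336732/2125 ≈ 158.4621176
V = pitch²·Σt = 1.81²·336732/2125 = 519.138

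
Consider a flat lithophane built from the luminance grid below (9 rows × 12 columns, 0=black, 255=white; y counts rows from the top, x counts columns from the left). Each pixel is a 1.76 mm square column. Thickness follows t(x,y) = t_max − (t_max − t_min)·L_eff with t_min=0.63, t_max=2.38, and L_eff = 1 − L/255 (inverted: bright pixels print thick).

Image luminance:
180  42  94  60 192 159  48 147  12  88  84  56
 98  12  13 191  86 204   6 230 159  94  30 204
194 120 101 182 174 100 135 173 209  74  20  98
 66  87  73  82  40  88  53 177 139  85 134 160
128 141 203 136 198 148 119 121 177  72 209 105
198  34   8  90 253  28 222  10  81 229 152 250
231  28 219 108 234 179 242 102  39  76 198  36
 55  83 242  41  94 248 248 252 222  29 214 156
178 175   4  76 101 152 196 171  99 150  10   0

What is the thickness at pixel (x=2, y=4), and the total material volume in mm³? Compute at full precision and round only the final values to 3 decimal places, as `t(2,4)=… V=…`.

t(2,4)=2.023 V=496.745

span = t_max - t_min = 2.38 - 0.63 = 1.750
L(2,4) = 203, L_eff = 1 - 203/255 = 0.203922 (inverted)
t(2,4) = 2.38 - 1.750·0.203922 = 2.023
Σt over all 9·12 pixels = 817859/5100 ≈ 160.3645098
V = pitch²·Σt = 1.76²·817859/5100 = 496.745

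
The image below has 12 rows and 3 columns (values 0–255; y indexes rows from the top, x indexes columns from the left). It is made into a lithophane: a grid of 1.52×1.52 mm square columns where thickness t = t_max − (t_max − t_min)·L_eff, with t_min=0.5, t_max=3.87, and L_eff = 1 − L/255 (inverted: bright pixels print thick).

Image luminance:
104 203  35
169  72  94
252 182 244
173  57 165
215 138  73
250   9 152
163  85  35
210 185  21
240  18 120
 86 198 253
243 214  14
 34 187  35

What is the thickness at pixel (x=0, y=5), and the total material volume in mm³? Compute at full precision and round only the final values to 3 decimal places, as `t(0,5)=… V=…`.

span = t_max - t_min = 3.87 - 0.5 = 3.370
L(0,5) = 250, L_eff = 1 - 250/255 = 0.019608 (inverted)
t(0,5) = 3.87 - 3.370·0.019608 = 3.804
Σt over all 12·3 pixels = 529934/6375 ≈ 83.1269020
V = pitch²·Σt = 1.52²·529934/6375 = 192.056

t(0,5)=3.804 V=192.056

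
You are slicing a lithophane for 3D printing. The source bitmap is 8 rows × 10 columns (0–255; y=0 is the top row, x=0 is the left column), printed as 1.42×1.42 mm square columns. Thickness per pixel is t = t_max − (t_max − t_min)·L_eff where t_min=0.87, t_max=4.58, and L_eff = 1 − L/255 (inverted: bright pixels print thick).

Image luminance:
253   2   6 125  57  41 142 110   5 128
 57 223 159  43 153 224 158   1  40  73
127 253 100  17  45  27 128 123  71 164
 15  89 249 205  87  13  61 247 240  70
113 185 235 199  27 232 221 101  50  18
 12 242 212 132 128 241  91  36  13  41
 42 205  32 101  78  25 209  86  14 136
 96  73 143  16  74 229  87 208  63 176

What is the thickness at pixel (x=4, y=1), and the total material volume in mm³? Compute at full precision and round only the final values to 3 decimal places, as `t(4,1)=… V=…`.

span = t_max - t_min = 4.58 - 0.87 = 3.710
L(4,1) = 153, L_eff = 1 - 153/255 = 0.400000 (inverted)
t(4,1) = 4.58 - 3.710·0.400000 = 3.096
Σt over all 8·10 pixels = 5096363/25500 ≈ 199.8573725
V = pitch²·Σt = 1.42²·5096363/25500 = 402.992

t(4,1)=3.096 V=402.992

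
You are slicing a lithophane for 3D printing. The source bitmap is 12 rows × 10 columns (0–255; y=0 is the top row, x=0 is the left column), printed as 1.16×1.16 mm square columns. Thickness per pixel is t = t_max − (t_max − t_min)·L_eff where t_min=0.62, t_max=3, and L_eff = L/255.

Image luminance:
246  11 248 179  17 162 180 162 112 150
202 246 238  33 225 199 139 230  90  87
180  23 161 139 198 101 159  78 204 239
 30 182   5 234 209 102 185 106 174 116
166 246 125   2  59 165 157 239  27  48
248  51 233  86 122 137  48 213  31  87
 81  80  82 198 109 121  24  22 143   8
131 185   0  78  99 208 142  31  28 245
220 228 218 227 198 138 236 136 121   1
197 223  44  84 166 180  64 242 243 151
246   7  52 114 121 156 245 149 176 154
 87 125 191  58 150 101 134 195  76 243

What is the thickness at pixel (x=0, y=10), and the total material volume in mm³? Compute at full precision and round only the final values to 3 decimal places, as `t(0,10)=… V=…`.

t(0,10)=0.704 V=276.151

span = t_max - t_min = 3 - 0.62 = 2.380
L(0,10) = 246, L_eff = 246/255 = 0.964706
t(0,10) = 3 - 2.380·0.964706 = 0.704
Σt over all 12·10 pixels = 153919/750 ≈ 205.2253333
V = pitch²·Σt = 1.16²·153919/750 = 276.151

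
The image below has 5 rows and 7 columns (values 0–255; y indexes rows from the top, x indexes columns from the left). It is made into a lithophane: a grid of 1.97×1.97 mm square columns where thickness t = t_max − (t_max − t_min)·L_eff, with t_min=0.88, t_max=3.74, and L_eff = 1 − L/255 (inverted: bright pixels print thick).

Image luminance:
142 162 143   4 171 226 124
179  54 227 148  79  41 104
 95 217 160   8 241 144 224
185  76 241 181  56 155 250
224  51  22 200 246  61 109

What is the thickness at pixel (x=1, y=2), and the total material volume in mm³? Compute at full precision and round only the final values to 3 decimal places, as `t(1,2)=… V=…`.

span = t_max - t_min = 3.74 - 0.88 = 2.860
L(1,2) = 217, L_eff = 1 - 217/255 = 0.149020 (inverted)
t(1,2) = 3.74 - 2.860·0.149020 = 3.314
Σt over all 5·7 pixels = 7337/85 ≈ 86.3176471
V = pitch²·Σt = 1.97²·7337/85 = 334.990

t(1,2)=3.314 V=334.990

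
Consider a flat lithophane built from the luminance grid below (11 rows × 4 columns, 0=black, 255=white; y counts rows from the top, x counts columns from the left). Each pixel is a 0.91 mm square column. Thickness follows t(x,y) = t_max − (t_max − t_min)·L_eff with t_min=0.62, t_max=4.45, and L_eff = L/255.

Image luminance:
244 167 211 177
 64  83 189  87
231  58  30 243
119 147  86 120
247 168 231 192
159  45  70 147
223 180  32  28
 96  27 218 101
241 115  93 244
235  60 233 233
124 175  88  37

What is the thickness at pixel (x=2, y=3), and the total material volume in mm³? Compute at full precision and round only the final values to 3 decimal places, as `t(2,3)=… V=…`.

span = t_max - t_min = 4.45 - 0.62 = 3.830
L(2,3) = 86, L_eff = 86/255 = 0.337255
t(2,3) = 4.45 - 3.830·0.337255 = 3.158
Σt over all 11·4 pixels = 1290383/12750 ≈ 101.2065098
V = pitch²·Σt = 0.91²·1290383/12750 = 83.809

t(2,3)=3.158 V=83.809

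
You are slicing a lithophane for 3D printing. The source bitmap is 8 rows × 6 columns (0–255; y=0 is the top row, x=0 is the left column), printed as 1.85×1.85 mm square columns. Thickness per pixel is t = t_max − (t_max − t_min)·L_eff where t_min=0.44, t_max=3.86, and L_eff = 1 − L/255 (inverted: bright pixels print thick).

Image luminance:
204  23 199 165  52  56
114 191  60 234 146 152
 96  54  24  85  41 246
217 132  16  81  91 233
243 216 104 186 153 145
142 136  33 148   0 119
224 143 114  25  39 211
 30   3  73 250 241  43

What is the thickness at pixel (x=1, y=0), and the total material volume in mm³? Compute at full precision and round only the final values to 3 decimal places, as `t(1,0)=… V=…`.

t(1,0)=0.748 V=344.618

span = t_max - t_min = 3.86 - 0.44 = 3.420
L(1,0) = 23, L_eff = 1 - 23/255 = 0.909804 (inverted)
t(1,0) = 3.86 - 3.420·0.909804 = 0.748
Σt over all 8·6 pixels = 100.692
V = pitch²·Σt = 1.85²·100.692 = 344.618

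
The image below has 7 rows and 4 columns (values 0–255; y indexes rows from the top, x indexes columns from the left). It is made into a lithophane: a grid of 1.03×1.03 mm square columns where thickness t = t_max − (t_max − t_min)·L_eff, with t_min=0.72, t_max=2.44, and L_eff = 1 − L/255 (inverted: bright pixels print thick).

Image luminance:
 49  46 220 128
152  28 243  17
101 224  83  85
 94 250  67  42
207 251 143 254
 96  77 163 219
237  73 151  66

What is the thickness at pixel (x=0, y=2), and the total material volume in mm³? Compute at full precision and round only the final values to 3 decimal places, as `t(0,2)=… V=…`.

span = t_max - t_min = 2.44 - 0.72 = 1.720
L(0,2) = 101, L_eff = 1 - 101/255 = 0.603922 (inverted)
t(0,2) = 2.44 - 1.720·0.603922 = 1.401
Σt over all 7·4 pixels = 290458/6375 ≈ 45.5620392
V = pitch²·Σt = 1.03²·290458/6375 = 48.337

t(0,2)=1.401 V=48.337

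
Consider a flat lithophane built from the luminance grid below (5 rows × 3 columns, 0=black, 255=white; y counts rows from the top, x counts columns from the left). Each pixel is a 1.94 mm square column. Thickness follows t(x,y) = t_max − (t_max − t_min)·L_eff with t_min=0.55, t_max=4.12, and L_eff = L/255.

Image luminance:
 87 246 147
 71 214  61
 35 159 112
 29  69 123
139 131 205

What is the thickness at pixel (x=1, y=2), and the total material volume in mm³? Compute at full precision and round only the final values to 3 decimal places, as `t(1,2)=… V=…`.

t(1,2)=1.894 V=136.272

span = t_max - t_min = 4.12 - 0.55 = 3.570
L(1,2) = 159, L_eff = 159/255 = 0.623529
t(1,2) = 4.12 - 3.570·0.623529 = 1.894
Σt over all 5·3 pixels = 36.208
V = pitch²·Σt = 1.94²·36.208 = 136.272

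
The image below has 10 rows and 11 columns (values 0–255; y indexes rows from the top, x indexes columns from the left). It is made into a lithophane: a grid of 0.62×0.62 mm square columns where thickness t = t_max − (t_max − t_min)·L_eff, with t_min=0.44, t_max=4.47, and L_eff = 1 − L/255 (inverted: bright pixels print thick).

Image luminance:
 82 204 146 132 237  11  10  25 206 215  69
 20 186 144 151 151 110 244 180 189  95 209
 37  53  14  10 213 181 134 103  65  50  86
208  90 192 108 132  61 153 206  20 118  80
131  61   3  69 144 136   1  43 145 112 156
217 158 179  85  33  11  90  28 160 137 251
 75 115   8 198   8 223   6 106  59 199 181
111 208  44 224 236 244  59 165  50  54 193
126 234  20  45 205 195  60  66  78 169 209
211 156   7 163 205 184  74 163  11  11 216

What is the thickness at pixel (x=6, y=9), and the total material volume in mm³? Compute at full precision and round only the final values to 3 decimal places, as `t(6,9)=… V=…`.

t(6,9)=1.609 V=99.123

span = t_max - t_min = 4.47 - 0.44 = 4.030
L(6,9) = 74, L_eff = 1 - 74/255 = 0.709804 (inverted)
t(6,9) = 4.47 - 4.030·0.709804 = 1.609
Σt over all 10·11 pixels = 1095927/4250 ≈ 257.8651765
V = pitch²·Σt = 0.62²·1095927/4250 = 99.123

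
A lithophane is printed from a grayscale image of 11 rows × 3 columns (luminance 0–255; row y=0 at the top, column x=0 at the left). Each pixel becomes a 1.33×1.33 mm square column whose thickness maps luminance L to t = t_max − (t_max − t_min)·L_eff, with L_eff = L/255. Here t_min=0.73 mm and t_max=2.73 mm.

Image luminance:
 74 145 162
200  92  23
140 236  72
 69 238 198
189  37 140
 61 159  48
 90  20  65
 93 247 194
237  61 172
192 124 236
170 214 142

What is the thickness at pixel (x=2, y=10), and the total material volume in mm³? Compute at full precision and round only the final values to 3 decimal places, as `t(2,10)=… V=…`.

t(2,10)=1.616 V=96.373

span = t_max - t_min = 2.73 - 0.73 = 2.000
L(2,10) = 142, L_eff = 142/255 = 0.556863
t(2,10) = 2.73 - 2.000·0.556863 = 1.616
Σt over all 11·3 pixels = 277859/5100 ≈ 54.4821569
V = pitch²·Σt = 1.33²·277859/5100 = 96.373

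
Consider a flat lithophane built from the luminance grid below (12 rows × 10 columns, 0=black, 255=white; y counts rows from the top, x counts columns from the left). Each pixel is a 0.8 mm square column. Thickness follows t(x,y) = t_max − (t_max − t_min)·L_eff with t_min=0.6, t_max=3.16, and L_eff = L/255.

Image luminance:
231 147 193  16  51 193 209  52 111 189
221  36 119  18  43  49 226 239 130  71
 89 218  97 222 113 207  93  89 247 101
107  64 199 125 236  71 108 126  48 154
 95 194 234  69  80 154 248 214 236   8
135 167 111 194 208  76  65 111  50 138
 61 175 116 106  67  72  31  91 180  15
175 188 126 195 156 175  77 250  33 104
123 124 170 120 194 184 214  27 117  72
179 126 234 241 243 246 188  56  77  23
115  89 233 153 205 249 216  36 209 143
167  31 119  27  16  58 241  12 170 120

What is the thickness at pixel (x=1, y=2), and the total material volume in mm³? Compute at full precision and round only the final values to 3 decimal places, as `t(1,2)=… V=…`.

span = t_max - t_min = 3.16 - 0.6 = 2.560
L(1,2) = 218, L_eff = 218/255 = 0.854902
t(1,2) = 3.16 - 2.560·0.854902 = 0.971
Σt over all 12·10 pixels = 92872/425 ≈ 218.5223529
V = pitch²·Σt = 0.8²·92872/425 = 139.854

t(1,2)=0.971 V=139.854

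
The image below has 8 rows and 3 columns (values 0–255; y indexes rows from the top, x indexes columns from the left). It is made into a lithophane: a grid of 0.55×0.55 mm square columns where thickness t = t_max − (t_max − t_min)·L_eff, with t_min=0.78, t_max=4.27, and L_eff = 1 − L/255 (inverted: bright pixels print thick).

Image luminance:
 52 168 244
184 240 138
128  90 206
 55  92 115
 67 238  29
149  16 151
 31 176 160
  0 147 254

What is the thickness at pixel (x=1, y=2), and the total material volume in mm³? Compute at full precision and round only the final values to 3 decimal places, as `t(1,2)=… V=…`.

span = t_max - t_min = 4.27 - 0.78 = 3.490
L(1,2) = 90, L_eff = 1 - 90/255 = 0.647059 (inverted)
t(1,2) = 4.27 - 3.490·0.647059 = 2.012
Σt over all 8·3 pixels = 156973/2550 ≈ 61.5580392
V = pitch²·Σt = 0.55²·156973/2550 = 18.621

t(1,2)=2.012 V=18.621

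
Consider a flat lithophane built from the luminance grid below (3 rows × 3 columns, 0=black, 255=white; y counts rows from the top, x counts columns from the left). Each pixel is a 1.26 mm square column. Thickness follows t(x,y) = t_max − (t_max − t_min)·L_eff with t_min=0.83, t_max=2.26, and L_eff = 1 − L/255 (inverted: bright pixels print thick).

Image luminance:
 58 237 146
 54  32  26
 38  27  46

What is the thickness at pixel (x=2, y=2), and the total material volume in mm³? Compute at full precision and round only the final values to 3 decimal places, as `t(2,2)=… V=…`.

span = t_max - t_min = 2.26 - 0.83 = 1.430
L(2,2) = 46, L_eff = 1 - 46/255 = 0.819608 (inverted)
t(2,2) = 2.26 - 1.430·0.819608 = 1.088
Σt over all 3·3 pixels = 285437/25500 ≈ 11.1936078
V = pitch²·Σt = 1.26²·285437/25500 = 17.771

t(2,2)=1.088 V=17.771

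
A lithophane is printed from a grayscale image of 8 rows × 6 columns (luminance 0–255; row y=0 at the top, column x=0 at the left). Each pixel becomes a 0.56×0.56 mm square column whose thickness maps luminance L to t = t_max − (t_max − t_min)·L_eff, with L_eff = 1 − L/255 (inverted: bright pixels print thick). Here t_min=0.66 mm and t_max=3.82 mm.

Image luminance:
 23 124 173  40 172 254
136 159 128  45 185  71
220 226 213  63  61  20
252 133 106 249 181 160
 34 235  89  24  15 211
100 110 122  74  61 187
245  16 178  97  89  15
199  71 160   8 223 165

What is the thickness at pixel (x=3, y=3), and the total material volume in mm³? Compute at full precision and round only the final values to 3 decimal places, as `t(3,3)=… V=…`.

t(3,3)=3.746 V=33.726

span = t_max - t_min = 3.82 - 0.66 = 3.160
L(3,3) = 249, L_eff = 1 - 249/255 = 0.023529 (inverted)
t(3,3) = 3.82 - 3.160·0.023529 = 3.746
Σt over all 8·6 pixels = 685598/6375 ≈ 107.5447843
V = pitch²·Σt = 0.56²·685598/6375 = 33.726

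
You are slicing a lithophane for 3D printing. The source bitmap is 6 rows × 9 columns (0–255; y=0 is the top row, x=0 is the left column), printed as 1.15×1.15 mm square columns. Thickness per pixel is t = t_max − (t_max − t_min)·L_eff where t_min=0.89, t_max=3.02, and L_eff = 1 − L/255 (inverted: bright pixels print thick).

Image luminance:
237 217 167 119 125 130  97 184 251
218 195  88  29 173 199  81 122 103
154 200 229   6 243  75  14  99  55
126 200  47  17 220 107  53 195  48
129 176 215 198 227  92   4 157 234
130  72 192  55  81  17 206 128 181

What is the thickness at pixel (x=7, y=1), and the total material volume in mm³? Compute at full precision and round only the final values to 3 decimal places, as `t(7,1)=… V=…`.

span = t_max - t_min = 3.02 - 0.89 = 2.130
L(7,1) = 122, L_eff = 1 - 122/255 = 0.521569 (inverted)
t(7,1) = 3.02 - 2.130·0.521569 = 1.909
Σt over all 6·9 pixels = 928017/8500 ≈ 109.1784706
V = pitch²·Σt = 1.15²·928017/8500 = 144.389

t(7,1)=1.909 V=144.389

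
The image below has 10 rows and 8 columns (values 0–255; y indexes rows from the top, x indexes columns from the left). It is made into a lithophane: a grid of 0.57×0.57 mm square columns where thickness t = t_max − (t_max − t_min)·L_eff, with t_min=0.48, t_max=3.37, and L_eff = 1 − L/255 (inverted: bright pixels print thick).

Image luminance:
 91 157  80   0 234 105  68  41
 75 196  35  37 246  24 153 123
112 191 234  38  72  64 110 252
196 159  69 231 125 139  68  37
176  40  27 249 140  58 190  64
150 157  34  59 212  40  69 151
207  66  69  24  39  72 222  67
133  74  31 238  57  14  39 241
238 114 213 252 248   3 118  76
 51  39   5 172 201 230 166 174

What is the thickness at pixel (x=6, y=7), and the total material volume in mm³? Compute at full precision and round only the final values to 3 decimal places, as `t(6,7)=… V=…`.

span = t_max - t_min = 3.37 - 0.48 = 2.890
L(6,7) = 39, L_eff = 1 - 39/255 = 0.847059 (inverted)
t(6,7) = 3.37 - 2.890·0.847059 = 0.922
Σt over all 10·8 pixels = 145.738
V = pitch²·Σt = 0.57²·145.738 = 47.350

t(6,7)=0.922 V=47.350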